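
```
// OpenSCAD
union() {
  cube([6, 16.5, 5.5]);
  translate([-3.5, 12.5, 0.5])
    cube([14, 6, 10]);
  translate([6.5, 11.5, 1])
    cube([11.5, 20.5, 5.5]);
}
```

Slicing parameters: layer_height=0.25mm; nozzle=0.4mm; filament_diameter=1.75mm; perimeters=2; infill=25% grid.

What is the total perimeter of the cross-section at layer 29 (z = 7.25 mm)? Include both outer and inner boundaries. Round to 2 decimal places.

At z = 7.25 mm: the cube does not reach this height (z outside [0, 5.5]); the 14×6 cube at (-3.5, 12.5) contributes its full rectangle (perimeter 40.00 mm); the cube at (6.5, 11.5) is not intersected at this z (z outside [1, 6.5]); Taking the union: only the 14×6 cube at (-3.5, 12.5) is present, so the union is just that shape — boundary = 40.00 mm. Overall, the cross-section is a single solid region. Total boundary length (outer) = 40.00 mm.

40.00 mm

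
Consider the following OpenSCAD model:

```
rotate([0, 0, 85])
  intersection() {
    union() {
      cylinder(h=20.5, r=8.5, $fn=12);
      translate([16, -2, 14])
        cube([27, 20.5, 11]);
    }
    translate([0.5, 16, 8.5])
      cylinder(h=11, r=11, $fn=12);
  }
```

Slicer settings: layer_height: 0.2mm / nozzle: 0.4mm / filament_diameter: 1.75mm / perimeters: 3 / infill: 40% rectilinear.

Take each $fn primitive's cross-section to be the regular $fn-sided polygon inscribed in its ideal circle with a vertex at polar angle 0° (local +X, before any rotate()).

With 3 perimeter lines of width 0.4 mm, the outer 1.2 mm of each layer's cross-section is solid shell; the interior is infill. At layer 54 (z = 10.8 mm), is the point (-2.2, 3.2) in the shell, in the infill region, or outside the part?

At z = 10.8 mm: the r=8.5 cylinder gives a regular 12-gon of circumradius 8.5 (constant along its height); the cube at (16, -2) is not intersected at this z (z outside [14, 25]); Merging all regions: only the r=8.5 cylinder is present, so the union is just that shape — 1 connected region; the r=11 cylinder at (0.5, 16) gives a regular 12-gon of circumradius 11 (constant along its height); Keeping only the common overlap: the r=11 cylinder at (0.5, 16) partially overlaps that combined region; clipping to the common part keeps 21.19 mm² — 1 connected region; (rotated 85° about Z; rotation is an isometry so areas/perimeters/island counts are preserved). Overall, the cross-section is a single solid region. Undo the 85° rotation: the query point maps to (2.996, 2.471) in the un-rotated model frame. The nearest boundary edge runs (5.32, 6.29)→(0.50, 5.00); distance from the point to it = 3.09 mm. The point is not inside any of the regions above, so it lies outside the cross-section (3.09 mm from the nearest boundary).

outside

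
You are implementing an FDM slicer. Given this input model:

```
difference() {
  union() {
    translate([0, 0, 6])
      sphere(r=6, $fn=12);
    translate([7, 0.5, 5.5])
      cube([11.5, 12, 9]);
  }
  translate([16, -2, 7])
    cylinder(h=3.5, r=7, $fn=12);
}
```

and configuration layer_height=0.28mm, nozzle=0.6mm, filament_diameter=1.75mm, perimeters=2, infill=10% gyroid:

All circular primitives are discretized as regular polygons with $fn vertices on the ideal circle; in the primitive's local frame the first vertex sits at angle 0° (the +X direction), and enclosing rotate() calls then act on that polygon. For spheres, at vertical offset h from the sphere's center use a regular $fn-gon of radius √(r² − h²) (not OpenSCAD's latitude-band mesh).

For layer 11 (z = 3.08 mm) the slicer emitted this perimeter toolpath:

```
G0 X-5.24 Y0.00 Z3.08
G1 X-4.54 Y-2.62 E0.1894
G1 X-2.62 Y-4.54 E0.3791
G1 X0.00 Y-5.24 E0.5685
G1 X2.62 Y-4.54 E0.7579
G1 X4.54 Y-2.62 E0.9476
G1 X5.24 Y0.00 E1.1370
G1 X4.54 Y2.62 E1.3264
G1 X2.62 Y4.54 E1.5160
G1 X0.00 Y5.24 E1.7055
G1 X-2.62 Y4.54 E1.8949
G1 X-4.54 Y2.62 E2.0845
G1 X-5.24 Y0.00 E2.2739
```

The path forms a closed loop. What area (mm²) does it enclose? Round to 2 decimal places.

82.41 mm²

Apply the shoelace formula to the sequence of (X, Y) vertices; enclosed area = 82.41 mm².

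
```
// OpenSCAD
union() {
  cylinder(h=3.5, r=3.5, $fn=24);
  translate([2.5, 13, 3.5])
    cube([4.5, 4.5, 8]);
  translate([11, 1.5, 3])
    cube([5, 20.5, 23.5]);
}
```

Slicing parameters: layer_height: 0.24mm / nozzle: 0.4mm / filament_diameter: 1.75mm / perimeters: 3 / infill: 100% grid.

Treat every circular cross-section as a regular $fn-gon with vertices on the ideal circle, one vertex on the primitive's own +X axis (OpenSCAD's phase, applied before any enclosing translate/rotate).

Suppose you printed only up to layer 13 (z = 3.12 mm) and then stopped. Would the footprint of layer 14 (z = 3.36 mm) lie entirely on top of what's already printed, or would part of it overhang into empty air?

entirely on top

Compare the two slices. At z = 3.12: the cylinder: section is a regular 24-gon, circumradius r=3.5 (area = (24/2)·3.500²·sin(360°/24) = 38.05 mm²); the cube at (2.5, 13) is absent (z outside [3.5, 11.5]); the 5×20.5 cube at (11, 1.5) contributes its full rectangle (area 102.50 mm²); Combining (union): the 2 present regions are separate (no shared area or edge), so areas and boundary lengths simply add and each stays a separate island — area = 140.55 mm². At z = 3.36: the r=3.5 cylinder gives a regular 24-gon of circumradius 3.5 (constant along its height) (area = (24/2)·3.500²·sin(360°/24) = 38.05 mm²); the cube at (2.5, 13) is absent (z outside [3.5, 11.5]); the cube at (11, 1.5) is present — its section is the full 5×20.5 rectangle (area 102.50 mm²); Taking the union: the 2 present regions are separate (no shared area or edge), so areas and boundary lengths simply add and each stays a separate island — area = 140.55 mm². Checking containment: the cross-section at z = 3.36 is a subset of the cross-section at z = 3.12.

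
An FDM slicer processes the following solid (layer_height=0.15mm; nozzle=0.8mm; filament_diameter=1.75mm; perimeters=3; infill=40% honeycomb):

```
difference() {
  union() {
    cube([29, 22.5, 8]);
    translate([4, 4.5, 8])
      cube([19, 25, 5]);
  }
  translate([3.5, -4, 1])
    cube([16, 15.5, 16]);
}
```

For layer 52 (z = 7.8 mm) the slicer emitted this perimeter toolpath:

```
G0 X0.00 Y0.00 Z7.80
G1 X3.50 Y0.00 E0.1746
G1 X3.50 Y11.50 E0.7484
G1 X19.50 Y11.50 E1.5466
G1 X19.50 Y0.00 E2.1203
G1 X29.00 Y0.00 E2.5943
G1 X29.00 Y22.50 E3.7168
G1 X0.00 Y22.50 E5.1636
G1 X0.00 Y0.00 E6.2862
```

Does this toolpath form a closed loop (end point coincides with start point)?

Start point (G0): (0.00, 0.00). End point (last G1): the path returns to the start — closed.

yes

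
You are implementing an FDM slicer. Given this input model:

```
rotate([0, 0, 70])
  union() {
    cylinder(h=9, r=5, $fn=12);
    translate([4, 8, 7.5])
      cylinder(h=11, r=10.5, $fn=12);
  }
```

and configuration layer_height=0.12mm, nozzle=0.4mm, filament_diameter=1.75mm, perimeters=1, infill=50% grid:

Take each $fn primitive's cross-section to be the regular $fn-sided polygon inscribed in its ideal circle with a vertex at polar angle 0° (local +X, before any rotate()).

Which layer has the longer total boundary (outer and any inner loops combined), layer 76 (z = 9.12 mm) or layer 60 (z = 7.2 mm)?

Layer 76 (z = 9.12): the cylinder is not intersected at this z (z outside [0, 9]); the r=10.5 cylinder at (4, 8) gives a regular 12-gon of circumradius 10.5 (constant along its height) (perimeter = 2·12·10.500·sin(180°/12) = 65.22 mm); Merging all regions: only the r=10.5 cylinder at (4, 8) is present, so the union is just that shape — boundary = 65.22 mm; (rotated 70° about Z; rotation is an isometry so areas/perimeters/island counts are preserved). So its perimeter = 65.22 mm. Layer 60 (z = 7.2): the r=5 cylinder gives a regular 12-gon of circumradius 5 (constant along its height) (perimeter = 2·12·5.000·sin(180°/12) = 31.06 mm); the cylinder at (4, 8) does not reach this height (z outside [7.5, 18.5]); Merging all regions: only the r=5 cylinder is present, so the union is just that shape — boundary = 31.06 mm; (rotated 70° about Z; rotation is an isometry so areas/perimeters/island counts are preserved). So its perimeter = 31.06 mm. Layer 76 is larger (65.22 vs 31.06 mm).

layer 76 (z = 9.12 mm)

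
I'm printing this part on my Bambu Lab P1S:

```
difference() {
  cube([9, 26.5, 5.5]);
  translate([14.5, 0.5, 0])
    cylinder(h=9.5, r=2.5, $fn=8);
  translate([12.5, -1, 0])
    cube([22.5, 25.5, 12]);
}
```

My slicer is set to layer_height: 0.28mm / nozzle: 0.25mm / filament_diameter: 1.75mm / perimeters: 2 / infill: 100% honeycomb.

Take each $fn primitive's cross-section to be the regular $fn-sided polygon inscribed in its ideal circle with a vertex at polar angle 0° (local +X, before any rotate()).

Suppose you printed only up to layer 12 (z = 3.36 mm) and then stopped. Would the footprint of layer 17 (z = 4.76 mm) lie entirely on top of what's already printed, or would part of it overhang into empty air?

entirely on top

Compare the two slices. At z = 3.36: the cube is present — its section is the full 9×26.5 rectangle (area 238.50 mm²); the r=2.5 cylinder at (14.5, 0.5) gives a regular 8-gon of circumradius 2.5 (constant along its height) (area = (8/2)·2.500²·sin(360°/8) = 17.68 mm²); the cube at (12.5, -1) is present — its section is the full 22.5×25.5 rectangle (area 573.75 mm²); Taking the first minus the rest: starting from the 9×26.5 cube (238.50 mm²), the r=2.5 cylinder at (14.5, 0.5) misses the remaining region (no effect); the 22.5×25.5 cube at (12.5, -1) misses the remaining region (no effect) — area = 238.50 mm². At z = 4.76: the cube (footprint 9×26.5) is included at this height (area 238.50 mm²); the cylinder at (14.5, 0.5): section is a regular 8-gon, circumradius r=2.5 (area = (8/2)·2.500²·sin(360°/8) = 17.68 mm²); the cube at (12.5, -1) (footprint 22.5×25.5) is included at this height (area 573.75 mm²); After the difference (first − rest): starting from the 9×26.5 cube (238.50 mm²), the r=2.5 cylinder at (14.5, 0.5) misses the remaining region (no effect); the 22.5×25.5 cube at (12.5, -1) misses the remaining region (no effect) — area = 238.50 mm². Checking containment: the cross-section at z = 4.76 is a subset of the cross-section at z = 3.36.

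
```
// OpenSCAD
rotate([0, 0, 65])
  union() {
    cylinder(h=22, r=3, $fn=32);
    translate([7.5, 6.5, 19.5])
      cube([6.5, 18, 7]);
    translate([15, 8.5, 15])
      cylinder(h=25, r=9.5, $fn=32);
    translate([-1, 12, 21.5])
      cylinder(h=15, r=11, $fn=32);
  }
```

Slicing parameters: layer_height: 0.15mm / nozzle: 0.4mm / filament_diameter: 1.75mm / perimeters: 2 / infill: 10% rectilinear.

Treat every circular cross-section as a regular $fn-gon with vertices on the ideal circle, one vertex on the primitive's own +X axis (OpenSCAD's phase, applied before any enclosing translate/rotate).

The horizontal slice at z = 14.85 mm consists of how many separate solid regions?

1

At z = 14.85 mm: the r=3 cylinder contributes a regular 32-gon of circumradius 3; the cube at (7.5, 6.5) does not reach this height (z outside [19.5, 26.5]); the cylinder at (15, 8.5) does not reach this height (z outside [15, 40]); the cylinder at (-1, 12) is not intersected at this z (z outside [21.5, 36.5]); Taking the union: only the r=3 cylinder is present, so the union is just that shape — 1 connected region; (rotated 65° about Z; rotation is an isometry so areas/perimeters/island counts are preserved). The result has 1 disconnected region.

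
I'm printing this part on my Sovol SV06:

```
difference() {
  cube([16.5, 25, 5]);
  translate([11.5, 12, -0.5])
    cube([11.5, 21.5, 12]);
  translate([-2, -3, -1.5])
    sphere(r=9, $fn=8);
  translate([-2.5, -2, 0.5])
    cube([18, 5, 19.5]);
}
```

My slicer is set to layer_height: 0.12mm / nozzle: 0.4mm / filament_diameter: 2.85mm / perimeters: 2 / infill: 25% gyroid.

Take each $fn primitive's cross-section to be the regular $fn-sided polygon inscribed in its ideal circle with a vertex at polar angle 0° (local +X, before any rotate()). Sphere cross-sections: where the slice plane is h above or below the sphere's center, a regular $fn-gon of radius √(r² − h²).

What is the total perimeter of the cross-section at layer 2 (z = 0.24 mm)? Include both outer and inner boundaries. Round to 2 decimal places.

At z = 0.24 mm: the cube (footprint 16.5×25) is included at this height (perimeter 83.00 mm); the 11.5×21.5 cube at (11.5, 12) contributes its full rectangle (perimeter 66.00 mm); the r=9 sphere at (-2, -3) slices to a regular 8-gon of circumradius 8.830 (√(r²−h²) with h=1.74 from center) (perimeter = 2·8·8.830·sin(180°/8) = 54.07 mm); the cube at (-2.5, -2) does not reach this height (z outside [0.5, 20]); Subtracting the remaining from the first: starting from the 16.5×25 cube, the 11.5×21.5 cube at (11.5, 12) partially overlaps it — only the 65.00 mm² overlap (of its 247.25 mm²) is removed, clipping the outline; the r=9 sphere at (-2, -3) partially overlaps it — only the 19.68 mm² overlap (of its 220.54 mm²) is removed, clipping the outline — boundary = 80.52 mm. Overall, the cross-section is a single solid region. Total boundary length (outer) = 80.52 mm.

80.52 mm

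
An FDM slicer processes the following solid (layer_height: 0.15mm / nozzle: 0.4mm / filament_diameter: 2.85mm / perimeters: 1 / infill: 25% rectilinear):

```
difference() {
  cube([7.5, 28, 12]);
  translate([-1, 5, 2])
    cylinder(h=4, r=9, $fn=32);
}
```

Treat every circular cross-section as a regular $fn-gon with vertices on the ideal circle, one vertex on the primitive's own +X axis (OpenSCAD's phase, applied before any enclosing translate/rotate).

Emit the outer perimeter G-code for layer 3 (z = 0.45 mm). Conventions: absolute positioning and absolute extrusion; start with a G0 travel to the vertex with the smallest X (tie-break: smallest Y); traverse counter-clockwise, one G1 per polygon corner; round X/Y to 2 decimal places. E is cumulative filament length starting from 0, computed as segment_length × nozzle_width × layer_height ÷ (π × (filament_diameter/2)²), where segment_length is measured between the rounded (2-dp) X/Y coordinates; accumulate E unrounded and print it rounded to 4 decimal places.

At z = 0.45 mm: the cube (footprint 7.5×28) is included at this height; the cylinder at (-1, 5) does not reach this height (z outside [2, 6]); After the difference (first − rest): none of the subtracted shapes is present at this height, so the 7.5×28 cube is unchanged — 1 connected region. The outline is a single polygon with 4 vertices. Extrusion per mm of travel: 0.4 × 0.15 / (π × 1.425²) = 0.009405. Accumulating E over each segment gives final E = 0.6678.

G0 X0.00 Y0.00 Z0.45
G1 X7.50 Y0.00 E0.0705
G1 X7.50 Y28.00 E0.3339
G1 X0.00 Y28.00 E0.4044
G1 X0.00 Y0.00 E0.6678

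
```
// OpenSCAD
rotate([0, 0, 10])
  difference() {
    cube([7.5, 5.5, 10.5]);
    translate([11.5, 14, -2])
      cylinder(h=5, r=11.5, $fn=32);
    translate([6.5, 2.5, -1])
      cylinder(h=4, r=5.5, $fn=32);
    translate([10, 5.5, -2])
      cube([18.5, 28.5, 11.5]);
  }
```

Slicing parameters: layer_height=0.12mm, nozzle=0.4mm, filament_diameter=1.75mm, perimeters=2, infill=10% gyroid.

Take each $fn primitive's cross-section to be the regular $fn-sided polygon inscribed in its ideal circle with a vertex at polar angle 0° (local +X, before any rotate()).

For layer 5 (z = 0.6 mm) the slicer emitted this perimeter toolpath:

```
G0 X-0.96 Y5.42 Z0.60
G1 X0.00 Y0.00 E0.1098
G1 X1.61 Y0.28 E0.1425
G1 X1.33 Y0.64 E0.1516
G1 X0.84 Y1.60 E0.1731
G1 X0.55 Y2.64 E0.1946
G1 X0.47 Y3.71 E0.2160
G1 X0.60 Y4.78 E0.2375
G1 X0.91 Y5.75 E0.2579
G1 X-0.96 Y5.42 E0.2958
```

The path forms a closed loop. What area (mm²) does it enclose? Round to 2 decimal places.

Apply the shoelace formula to the sequence of (X, Y) vertices; enclosed area = 6.98 mm².

6.98 mm²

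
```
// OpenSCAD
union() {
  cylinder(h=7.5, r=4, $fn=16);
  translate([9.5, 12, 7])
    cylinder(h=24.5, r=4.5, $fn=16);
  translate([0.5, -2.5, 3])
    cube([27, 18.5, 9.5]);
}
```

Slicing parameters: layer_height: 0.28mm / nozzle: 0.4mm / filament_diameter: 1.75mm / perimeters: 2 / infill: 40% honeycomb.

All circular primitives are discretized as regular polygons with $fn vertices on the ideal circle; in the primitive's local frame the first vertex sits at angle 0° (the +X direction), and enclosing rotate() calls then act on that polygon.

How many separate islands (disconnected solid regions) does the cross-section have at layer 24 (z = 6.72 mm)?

1

At z = 6.72 mm: the r=4 cylinder contributes a regular 16-gon of circumradius 4; the cylinder at (9.5, 12) does not reach this height (z outside [7, 31.5]); the cube at (0.5, -2.5) is present — its section is the full 27×18.5 rectangle; Combining (union): the regions partially overlap (shared area 18.18 mm²), so overlapping operands fuse into one piece — 1 connected region. Overall, the cross-section is a single solid region. Island count = 1.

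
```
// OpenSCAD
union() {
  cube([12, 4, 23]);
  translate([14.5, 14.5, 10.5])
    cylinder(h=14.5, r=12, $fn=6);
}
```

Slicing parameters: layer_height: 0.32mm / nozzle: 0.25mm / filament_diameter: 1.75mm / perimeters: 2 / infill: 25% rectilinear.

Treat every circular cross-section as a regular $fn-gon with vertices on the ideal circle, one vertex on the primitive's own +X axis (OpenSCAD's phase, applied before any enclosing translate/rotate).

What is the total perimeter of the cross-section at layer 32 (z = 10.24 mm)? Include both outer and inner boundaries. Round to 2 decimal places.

At z = 10.24 mm: the cube (footprint 12×4) is included at this height (perimeter 32.00 mm); the cylinder at (14.5, 14.5) is absent (z outside [10.5, 25]); Merging all regions: only the 12×4 cube is present, so the union is just that shape — boundary = 32.00 mm. Overall, the cross-section is a single solid region. Total boundary length (outer) = 32.00 mm.

32.00 mm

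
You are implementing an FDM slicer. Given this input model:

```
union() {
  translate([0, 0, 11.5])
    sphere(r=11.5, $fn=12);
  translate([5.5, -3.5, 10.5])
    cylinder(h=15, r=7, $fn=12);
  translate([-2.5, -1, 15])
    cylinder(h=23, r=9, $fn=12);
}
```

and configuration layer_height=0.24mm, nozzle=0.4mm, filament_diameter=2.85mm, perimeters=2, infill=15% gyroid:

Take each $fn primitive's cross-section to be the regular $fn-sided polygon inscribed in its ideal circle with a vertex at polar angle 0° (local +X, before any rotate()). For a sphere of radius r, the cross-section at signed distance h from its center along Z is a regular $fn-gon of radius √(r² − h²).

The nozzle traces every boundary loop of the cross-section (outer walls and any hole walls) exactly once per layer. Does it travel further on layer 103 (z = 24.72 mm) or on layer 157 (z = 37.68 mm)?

layer 103 (z = 24.72 mm)

Layer 103 (z = 24.72): the sphere is absent (|z−center|=13.220 > r=11.5); the r=7 cylinder at (5.5, -3.5) gives a regular 12-gon of circumradius 7 (constant along its height) (perimeter = 2·12·7.000·sin(180°/12) = 43.48 mm); the r=9 cylinder at (-2.5, -1) contributes a regular 12-gon of circumradius 9 (perimeter = 2·12·9.000·sin(180°/12) = 55.90 mm); Taking the union: the regions partially overlap (shared area 66.41 mm²), so the edge portions inside another operand are dropped and the merged outline is re-measured after clipping — boundary = 67.77 mm. So its perimeter = 67.77 mm. Layer 157 (z = 37.68): the sphere does not reach this height (|z−center|=26.180 > r=11.5); the cylinder at (5.5, -3.5) is absent (z outside [10.5, 25.5]); the r=9 cylinder at (-2.5, -1) gives a regular 12-gon of circumradius 9 (constant along its height) (perimeter = 2·12·9.000·sin(180°/12) = 55.90 mm); Taking the union: only the r=9 cylinder at (-2.5, -1) is present, so the union is just that shape — boundary = 55.90 mm. So its perimeter = 55.90 mm. Layer 103 is larger (67.77 vs 55.90 mm).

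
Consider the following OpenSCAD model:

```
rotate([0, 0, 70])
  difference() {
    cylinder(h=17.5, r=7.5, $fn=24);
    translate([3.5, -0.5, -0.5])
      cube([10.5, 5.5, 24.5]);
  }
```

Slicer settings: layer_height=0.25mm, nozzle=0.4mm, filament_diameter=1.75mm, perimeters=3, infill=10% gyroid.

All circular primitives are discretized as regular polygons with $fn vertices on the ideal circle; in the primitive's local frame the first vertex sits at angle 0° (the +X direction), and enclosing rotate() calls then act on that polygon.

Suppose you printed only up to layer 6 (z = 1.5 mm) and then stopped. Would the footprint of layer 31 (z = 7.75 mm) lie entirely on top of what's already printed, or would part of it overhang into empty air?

entirely on top

Compare the two slices. At z = 1.5: the cylinder: section is a regular 24-gon, circumradius r=7.5 (area = (24/2)·7.500²·sin(360°/24) = 174.70 mm²); the cube at (3.5, -0.5) (footprint 10.5×5.5) is included at this height (area 57.75 mm²); Subtracting the remaining from the first: starting from the r=7.5 cylinder (174.70 mm²), the 10.5×5.5 cube at (3.5, -0.5) partially overlaps it — only the 18.74 mm² overlap (of its 57.75 mm²) is removed, clipping the outline — area = 155.96 mm²; (rotated 70° about Z; rotation is an isometry so areas/perimeters/island counts are preserved). At z = 7.75: the r=7.5 cylinder contributes a regular 24-gon of circumradius 7.5 (area = (24/2)·7.500²·sin(360°/24) = 174.70 mm²); the cube at (3.5, -0.5) (footprint 10.5×5.5) is included at this height (area 57.75 mm²); Subtracting the remaining from the first: starting from the r=7.5 cylinder (174.70 mm²), the 10.5×5.5 cube at (3.5, -0.5) partially overlaps it — only the 18.74 mm² overlap (of its 57.75 mm²) is removed, clipping the outline — area = 155.96 mm²; (whole slice rotated 70° about Z — lengths, areas and connectivity unchanged). Checking containment: the cross-section at z = 7.75 is a subset of the cross-section at z = 1.5.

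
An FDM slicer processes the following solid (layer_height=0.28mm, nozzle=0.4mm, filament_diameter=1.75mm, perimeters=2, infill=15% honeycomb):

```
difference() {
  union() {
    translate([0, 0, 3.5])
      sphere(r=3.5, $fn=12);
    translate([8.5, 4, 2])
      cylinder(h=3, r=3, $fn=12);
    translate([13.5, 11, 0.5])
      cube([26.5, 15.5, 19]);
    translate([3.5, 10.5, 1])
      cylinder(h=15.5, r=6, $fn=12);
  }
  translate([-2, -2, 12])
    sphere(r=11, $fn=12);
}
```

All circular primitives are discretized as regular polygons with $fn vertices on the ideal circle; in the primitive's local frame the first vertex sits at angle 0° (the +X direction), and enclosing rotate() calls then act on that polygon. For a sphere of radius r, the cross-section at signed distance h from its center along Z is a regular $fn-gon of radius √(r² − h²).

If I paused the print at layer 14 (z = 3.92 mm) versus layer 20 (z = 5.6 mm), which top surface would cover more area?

Layer 14 (z = 3.92): the r=3.5 sphere slices to a regular 12-gon of circumradius 3.475 (√(r²−h²) with h=0.42 from center) (area = (12/2)·3.475²·sin(360°/12) = 36.22 mm²); the r=3 cylinder at (8.5, 4) gives a regular 12-gon of circumradius 3 (constant along its height) (area = (12/2)·3.000²·sin(360°/12) = 27.00 mm²); the cube at (13.5, 11) is present — its section is the full 26.5×15.5 rectangle (area 410.75 mm²); the r=6 cylinder at (3.5, 10.5) gives a regular 12-gon of circumradius 6 (constant along its height) (area = (12/2)·6.000²·sin(360°/12) = 108.00 mm²); Merging all regions: the regions partially overlap — summed areas 581.97 mm² minus the doubly-counted overlap 1.19 mm² gives 580.78 mm² — area = 580.78 mm²; the r=11 sphere at (-2, -2) slices to a regular 12-gon of circumradius 7.464 (√(r²−h²) with h=8.08 from center) (area = (12/2)·7.464²·sin(360°/12) = 167.14 mm²); Subtracting the remaining from the first: starting from the result so far (580.78 mm²), the r=11 sphere at (-2, -2) partially overlaps it — only the 36.22 mm² overlap (of its 167.14 mm²) is removed, clipping the outline — area = 544.56 mm². So its area = 544.56 mm². Layer 20 (z = 5.6): the sphere: section is a regular 12-gon, circumradius = √(r²−h²) = √(3.5²−2.1²) = 2.800 (area = (12/2)·2.800²·sin(360°/12) = 23.52 mm²); the cylinder at (8.5, 4) does not reach this height (z outside [2, 5]); the cube at (13.5, 11) is present — its section is the full 26.5×15.5 rectangle (area 410.75 mm²); the cylinder at (3.5, 10.5): section is a regular 12-gon, circumradius r=6 (area = (12/2)·6.000²·sin(360°/12) = 108.00 mm²); Combining (union): the 3 present regions are separate (no shared area or edge), so areas and boundary lengths simply add and each stays a separate island — area = 542.27 mm²; the r=11 sphere at (-2, -2) contributes a regular 12-gon of circumradius √(11²−6.4²) = 8.947 (area = (12/2)·8.947²·sin(360°/12) = 240.12 mm²); Subtracting the remaining from the first: starting from that combined region (542.27 mm²), the r=11 sphere at (-2, -2) partially overlaps it — only the 26.72 mm² overlap (of its 240.12 mm²) is removed, clipping the outline — area = 515.55 mm². So its area = 515.55 mm². Layer 14 is larger (544.56 vs 515.55 mm²).

layer 14 (z = 3.92 mm)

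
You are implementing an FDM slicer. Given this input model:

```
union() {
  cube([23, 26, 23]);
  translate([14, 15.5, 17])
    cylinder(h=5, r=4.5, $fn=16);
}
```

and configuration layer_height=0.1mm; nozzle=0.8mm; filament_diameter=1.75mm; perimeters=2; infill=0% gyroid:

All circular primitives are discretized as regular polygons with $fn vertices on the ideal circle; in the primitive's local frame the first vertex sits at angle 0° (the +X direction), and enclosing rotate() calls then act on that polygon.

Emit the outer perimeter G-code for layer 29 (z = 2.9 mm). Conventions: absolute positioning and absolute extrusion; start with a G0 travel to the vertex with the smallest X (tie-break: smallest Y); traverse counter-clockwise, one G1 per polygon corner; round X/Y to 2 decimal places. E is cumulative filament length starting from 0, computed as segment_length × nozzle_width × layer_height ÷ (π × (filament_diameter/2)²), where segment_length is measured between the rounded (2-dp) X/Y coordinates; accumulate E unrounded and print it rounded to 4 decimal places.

At z = 2.9 mm: the cube is present — its section is the full 23×26 rectangle; the cylinder at (14, 15.5) does not reach this height (z outside [17, 22]); Taking the union: only the 23×26 cube is present, so the union is just that shape — 1 connected region. The outline is a single polygon with 4 vertices. Extrusion per mm of travel: 0.8 × 0.1 / (π × 0.875²) = 0.033260. Accumulating E over each segment gives final E = 3.2595.

G0 X0.00 Y0.00 Z2.90
G1 X23.00 Y0.00 E0.7650
G1 X23.00 Y26.00 E1.6297
G1 X0.00 Y26.00 E2.3947
G1 X0.00 Y0.00 E3.2595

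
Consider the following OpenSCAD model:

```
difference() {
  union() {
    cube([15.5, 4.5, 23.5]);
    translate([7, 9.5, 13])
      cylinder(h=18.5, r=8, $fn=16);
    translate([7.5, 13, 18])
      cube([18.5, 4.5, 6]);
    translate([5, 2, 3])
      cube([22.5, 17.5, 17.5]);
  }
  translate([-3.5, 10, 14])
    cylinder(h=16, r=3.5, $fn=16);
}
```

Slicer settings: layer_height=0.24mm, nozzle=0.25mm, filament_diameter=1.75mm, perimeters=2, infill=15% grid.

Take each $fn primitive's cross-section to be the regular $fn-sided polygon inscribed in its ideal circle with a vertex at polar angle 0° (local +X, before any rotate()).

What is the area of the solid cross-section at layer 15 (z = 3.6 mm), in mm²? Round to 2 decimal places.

437.25 mm²

At z = 3.6 mm: the cube is present — its section is the full 15.5×4.5 rectangle (area 69.75 mm²); the cylinder at (7, 9.5) is not intersected at this z (z outside [13, 31.5]); the cube at (7.5, 13) does not reach this height (z outside [18, 24]); the cube at (5, 2) (footprint 22.5×17.5) is included at this height (area 393.75 mm²); Taking the union: the regions partially overlap — summed areas 463.50 mm² minus the doubly-counted overlap 26.25 mm² gives 437.25 mm² — area = 437.25 mm²; the cylinder at (-3.5, 10) does not reach this height (z outside [14, 30]); Subtracting the remaining from the first: none of the subtracted shapes is present at this height, so the result so far is unchanged — area = 437.25 mm². Overall, the cross-section is a single solid region. Net area = 437.25 mm².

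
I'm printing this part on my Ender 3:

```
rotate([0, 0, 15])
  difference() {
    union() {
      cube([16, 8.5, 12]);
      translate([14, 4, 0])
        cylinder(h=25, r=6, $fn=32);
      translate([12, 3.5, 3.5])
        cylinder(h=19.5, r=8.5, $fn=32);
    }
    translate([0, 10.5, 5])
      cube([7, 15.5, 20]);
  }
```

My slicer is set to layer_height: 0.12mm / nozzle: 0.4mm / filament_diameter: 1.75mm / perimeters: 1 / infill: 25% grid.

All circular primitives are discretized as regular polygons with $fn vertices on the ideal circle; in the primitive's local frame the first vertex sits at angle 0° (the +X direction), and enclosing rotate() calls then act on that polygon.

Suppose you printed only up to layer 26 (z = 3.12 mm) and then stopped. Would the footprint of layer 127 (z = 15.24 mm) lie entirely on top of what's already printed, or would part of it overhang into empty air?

Compare the two slices. At z = 3.12: the 16×8.5 cube contributes its full rectangle (area 136.00 mm²); the cylinder at (14, 4): section is a regular 32-gon, circumradius r=6 (area = (32/2)·6.000²·sin(360°/32) = 112.37 mm²); the cylinder at (12, 3.5) is absent (z outside [3.5, 23]); Combining (union): the regions partially overlap — summed areas 248.37 mm² minus the doubly-counted overlap 63.09 mm² gives 185.28 mm² — area = 185.28 mm²; the cube at (0, 10.5) is not intersected at this z (z outside [5, 25]); Subtracting the remaining from the first: none of the subtracted shapes is present at this height, so the result so far is unchanged — area = 185.28 mm²; (whole slice rotated 15° about Z — lengths, areas and connectivity unchanged). At z = 15.24: the cube does not reach this height (z outside [0, 12]); the r=6 cylinder at (14, 4) contributes a regular 32-gon of circumradius 6 (area = (32/2)·6.000²·sin(360°/32) = 112.37 mm²); the cylinder at (12, 3.5): section is a regular 32-gon, circumradius r=8.5 (area = (32/2)·8.500²·sin(360°/32) = 225.52 mm²); Combining (union): the r=6 cylinder at (14, 4) lies entirely inside the r=8.5 cylinder at (12, 3.5), so the union is just the r=8.5 cylinder at (12, 3.5) — area = 225.52 mm²; the cube at (0, 10.5) (footprint 7×15.5) is included at this height (area 108.50 mm²); Taking the first minus the rest: starting from that combined region (225.52 mm²), the 7×15.5 cube at (0, 10.5) misses the remaining region (no effect) — area = 225.52 mm²; (rotated 15° about Z; rotation is an isometry so areas/perimeters/island counts are preserved). Checking containment: at z = 15.24 the cross-section extends beyond the z = 3.12 cross-section by about 73.69 mm².

part overhangs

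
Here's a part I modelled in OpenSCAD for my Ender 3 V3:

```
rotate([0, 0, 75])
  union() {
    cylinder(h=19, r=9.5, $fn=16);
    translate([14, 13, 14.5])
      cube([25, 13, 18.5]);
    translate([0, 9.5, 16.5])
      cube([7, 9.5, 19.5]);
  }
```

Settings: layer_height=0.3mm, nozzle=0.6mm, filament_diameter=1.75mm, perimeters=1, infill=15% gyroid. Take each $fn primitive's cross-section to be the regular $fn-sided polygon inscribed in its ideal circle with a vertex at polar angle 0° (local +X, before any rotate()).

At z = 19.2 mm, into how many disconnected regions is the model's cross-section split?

At z = 19.2 mm: the cylinder is absent (z outside [0, 19]); the cube at (14, 13) (footprint 25×13) is included at this height; the cube at (0, 9.5) is present — its section is the full 7×9.5 rectangle; Merging all regions: the 2 present regions are separate (no shared area or edge), so areas and boundary lengths simply add and each stays a separate island — 2 connected regions; (whole slice rotated 75° about Z — lengths, areas and connectivity unchanged). The result has 2 disconnected regions.

2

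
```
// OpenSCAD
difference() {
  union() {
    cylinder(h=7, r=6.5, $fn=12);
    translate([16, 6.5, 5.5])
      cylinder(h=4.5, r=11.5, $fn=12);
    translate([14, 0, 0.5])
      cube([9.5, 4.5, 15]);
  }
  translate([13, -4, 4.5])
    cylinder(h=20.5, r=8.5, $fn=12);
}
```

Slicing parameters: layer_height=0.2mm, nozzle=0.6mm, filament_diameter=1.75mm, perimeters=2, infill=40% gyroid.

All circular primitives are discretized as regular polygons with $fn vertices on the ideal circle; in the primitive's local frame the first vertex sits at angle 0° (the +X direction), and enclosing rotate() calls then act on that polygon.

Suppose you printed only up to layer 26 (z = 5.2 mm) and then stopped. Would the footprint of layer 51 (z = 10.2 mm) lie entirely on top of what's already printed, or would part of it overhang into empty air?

Compare the two slices. At z = 5.2: the cylinder: section is a regular 12-gon, circumradius r=6.5 (area = (12/2)·6.500²·sin(360°/12) = 126.75 mm²); the cylinder at (16, 6.5) is not intersected at this z (z outside [5.5, 10]); the 9.5×4.5 cube at (14, 0) contributes its full rectangle (area 42.75 mm²); Taking the union: the 2 present regions are separate (no shared area or edge), so areas and boundary lengths simply add and each stays a separate island — area = 169.50 mm²; the cylinder at (13, -4): section is a regular 12-gon, circumradius r=8.5 (area = (12/2)·8.500²·sin(360°/12) = 216.75 mm²); Subtracting the remaining from the first: starting from that combined region (169.50 mm²), the r=8.5 cylinder at (13, -4) partially overlaps it — only the 21.99 mm² overlap (of its 216.75 mm²) is removed, clipping the outline — area = 147.51 mm². At z = 10.2: the cylinder does not reach this height (z outside [0, 7]); the cylinder at (16, 6.5) is not intersected at this z (z outside [5.5, 10]); the 9.5×4.5 cube at (14, 0) contributes its full rectangle (area 42.75 mm²); Taking the union: only the 9.5×4.5 cube at (14, 0) is present, so the union is just that shape — area = 42.75 mm²; the r=8.5 cylinder at (13, -4) gives a regular 12-gon of circumradius 8.5 (constant along its height) (area = (12/2)·8.500²·sin(360°/12) = 216.75 mm²); After the difference (first − rest): starting from that combined region (42.75 mm²), the r=8.5 cylinder at (13, -4) partially overlaps it — only the 17.97 mm² overlap (of its 216.75 mm²) is removed, clipping the outline — area = 24.78 mm². Checking containment: the cross-section at z = 10.2 is a subset of the cross-section at z = 5.2.

entirely on top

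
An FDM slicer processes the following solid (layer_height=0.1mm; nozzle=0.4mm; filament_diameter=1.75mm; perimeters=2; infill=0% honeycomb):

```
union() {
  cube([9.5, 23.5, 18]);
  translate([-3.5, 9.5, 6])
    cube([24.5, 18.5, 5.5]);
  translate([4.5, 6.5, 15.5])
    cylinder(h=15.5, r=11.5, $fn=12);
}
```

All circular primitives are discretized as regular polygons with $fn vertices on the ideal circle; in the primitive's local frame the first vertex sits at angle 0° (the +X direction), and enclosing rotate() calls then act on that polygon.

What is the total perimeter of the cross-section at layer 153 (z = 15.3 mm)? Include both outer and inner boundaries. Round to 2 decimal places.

At z = 15.3 mm: the cube (footprint 9.5×23.5) is included at this height (perimeter 66.00 mm); the cube at (-3.5, 9.5) is not intersected at this z (z outside [6, 11.5]); the cylinder at (4.5, 6.5) does not reach this height (z outside [15.5, 31]); Combining (union): only the 9.5×23.5 cube is present, so the union is just that shape — boundary = 66.00 mm. Overall, the cross-section is a single solid region. Total boundary length (outer) = 66.00 mm.

66.00 mm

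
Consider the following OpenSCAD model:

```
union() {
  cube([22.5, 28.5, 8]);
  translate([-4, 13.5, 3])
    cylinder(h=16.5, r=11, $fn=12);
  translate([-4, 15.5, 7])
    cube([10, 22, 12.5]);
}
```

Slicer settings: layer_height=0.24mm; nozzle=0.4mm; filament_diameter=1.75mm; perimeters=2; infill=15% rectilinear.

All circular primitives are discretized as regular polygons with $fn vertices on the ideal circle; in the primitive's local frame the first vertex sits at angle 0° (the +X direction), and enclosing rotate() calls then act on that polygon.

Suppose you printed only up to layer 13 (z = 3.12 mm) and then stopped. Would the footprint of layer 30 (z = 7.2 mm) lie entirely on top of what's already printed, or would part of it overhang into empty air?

Compare the two slices. At z = 3.12: the cube (footprint 22.5×28.5) is included at this height (area 641.25 mm²); the cylinder at (-4, 13.5): section is a regular 12-gon, circumradius r=11 (area = (12/2)·11.000²·sin(360°/12) = 363.00 mm²); the cube at (-4, 15.5) is absent (z outside [7, 19.5]); Combining (union): the regions partially overlap — summed areas 1004.25 mm² minus the doubly-counted overlap 97.79 mm² gives 906.46 mm² — area = 906.46 mm². At z = 7.2: the cube (footprint 22.5×28.5) is included at this height (area 641.25 mm²); the cylinder at (-4, 13.5): section is a regular 12-gon, circumradius r=11 (area = (12/2)·11.000²·sin(360°/12) = 363.00 mm²); the cube at (-4, 15.5) is present — its section is the full 10×22 rectangle (area 220.00 mm²); Taking the union: the regions partially overlap — summed areas 1224.25 mm² minus the doubly-counted overlap 209.64 mm² gives 1014.61 mm² — area = 1014.61 mm². Checking containment: at z = 7.2 the cross-section extends beyond the z = 3.12 cross-section by about 108.14 mm².

part overhangs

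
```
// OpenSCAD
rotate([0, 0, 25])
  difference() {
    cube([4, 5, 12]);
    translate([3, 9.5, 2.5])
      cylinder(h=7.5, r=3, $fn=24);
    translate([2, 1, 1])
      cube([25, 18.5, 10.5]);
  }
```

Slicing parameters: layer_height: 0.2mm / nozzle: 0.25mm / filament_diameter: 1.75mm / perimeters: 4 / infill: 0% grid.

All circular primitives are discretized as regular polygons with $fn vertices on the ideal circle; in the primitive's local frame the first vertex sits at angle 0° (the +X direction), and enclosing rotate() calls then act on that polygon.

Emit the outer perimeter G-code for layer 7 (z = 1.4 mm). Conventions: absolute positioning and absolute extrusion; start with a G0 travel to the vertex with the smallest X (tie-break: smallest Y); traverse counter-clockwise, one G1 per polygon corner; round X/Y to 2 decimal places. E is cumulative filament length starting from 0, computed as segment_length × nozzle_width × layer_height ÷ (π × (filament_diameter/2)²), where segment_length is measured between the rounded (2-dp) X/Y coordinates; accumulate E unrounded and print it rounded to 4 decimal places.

G0 X-2.11 Y4.53 Z1.40
G1 X0.00 Y0.00 E0.1039
G1 X3.63 Y1.69 E0.1871
G1 X3.20 Y2.60 E0.2080
G1 X1.39 Y1.75 E0.2496
G1 X-0.30 Y5.38 E0.3328
G1 X-2.11 Y4.53 E0.3744

At z = 1.4 mm: the cube is present — its section is the full 4×5 rectangle; the cylinder at (3, 9.5) is absent (z outside [2.5, 10]); the cube at (2, 1) (footprint 25×18.5) is included at this height; Taking the first minus the rest: starting from the 4×5 cube, the 25×18.5 cube at (2, 1) partially overlaps it — only the 8.00 mm² overlap (of its 462.50 mm²) is removed, clipping the outline — 1 connected region; (whole slice rotated 25° about Z — lengths, areas and connectivity unchanged). The outline is a single polygon with 6 vertices. Extrusion per mm of travel: 0.25 × 0.2 / (π × 0.875²) = 0.020788. Accumulating E over each segment gives final E = 0.3744.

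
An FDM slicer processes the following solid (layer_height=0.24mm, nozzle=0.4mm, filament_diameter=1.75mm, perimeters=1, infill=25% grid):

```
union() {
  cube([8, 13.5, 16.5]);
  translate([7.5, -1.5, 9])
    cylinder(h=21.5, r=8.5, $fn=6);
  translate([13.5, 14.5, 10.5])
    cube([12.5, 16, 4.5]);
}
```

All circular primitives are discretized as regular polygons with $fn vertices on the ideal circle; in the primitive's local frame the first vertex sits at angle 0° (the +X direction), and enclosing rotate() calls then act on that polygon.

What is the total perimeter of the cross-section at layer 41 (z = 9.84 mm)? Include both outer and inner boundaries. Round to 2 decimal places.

At z = 9.84 mm: the cube is present — its section is the full 8×13.5 rectangle (perimeter 43.00 mm); the r=8.5 cylinder at (7.5, -1.5) gives a regular 6-gon of circumradius 8.5 (constant along its height) (perimeter = 2·6·8.500·sin(180°/6) = 51.00 mm); the cube at (13.5, 14.5) does not reach this height (z outside [10.5, 15]); Taking the union: the regions partially overlap (shared area 37.74 mm²), so the edge portions inside another operand are dropped and the merged outline is re-measured after clipping — boundary = 68.66 mm. Overall, the cross-section is a single solid region. Total boundary length (outer) = 68.66 mm.

68.66 mm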